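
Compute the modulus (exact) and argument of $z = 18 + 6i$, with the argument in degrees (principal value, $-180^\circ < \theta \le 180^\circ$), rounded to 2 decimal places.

|z| = sqrt(18^2 + 6^2) = sqrt(360)
arg(z) = arctan(b/a) = arctan(6/18) (quadrant-adjusted) = 18.43°


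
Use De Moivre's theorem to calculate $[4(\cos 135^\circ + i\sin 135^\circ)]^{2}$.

By De Moivre: z^n = r^n(cos(nθ) + i sin(nθ))
= 4^2(cos(2*135°) + i sin(2*135°))
= 16(cos 270° + i sin 270°)
= -16i


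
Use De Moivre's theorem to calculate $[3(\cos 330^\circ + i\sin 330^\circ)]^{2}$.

By De Moivre: z^n = r^n(cos(nθ) + i sin(nθ))
= 3^2(cos(2*330°) + i sin(2*330°))
= 9(cos 300° + i sin 300°)
= 9/2 - (9*sqrt(3)/2)i


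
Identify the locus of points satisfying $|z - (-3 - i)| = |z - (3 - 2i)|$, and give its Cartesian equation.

|z - z1| = |z - z2| means z is equidistant from z1 and z2,
i.e. the perpendicular bisector of the segment from (-3, -1) to (3, -2) (midpoint (0, -3/2)).
With z = x + yi, square both sides:
(x - (-3))^2 + (y - (-1))^2 = (x - 3)^2 + (y - (-2))^2
The x^2 and y^2 terms cancel: 12x + (-2)y = 13 - 10 = 3
Simplify: 12x - 2y = 3
Locus: Perpendicular bisector of the segment from (-3, -1) to (3, -2): the line 12x - 2y = 3


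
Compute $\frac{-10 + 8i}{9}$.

Divisor is real, so divide each part by 9:
= -10/9 + (8/9)i


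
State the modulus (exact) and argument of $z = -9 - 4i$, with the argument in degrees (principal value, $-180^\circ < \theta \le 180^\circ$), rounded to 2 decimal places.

|z| = sqrt((-9)^2 + (-4)^2) = sqrt(97)
arg(z) = arctan(b/a) = arctan(-4/-9) (quadrant-adjusted) = -156.04°


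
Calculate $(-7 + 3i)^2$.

(a + bi)^2 = a^2 - b^2 + 2abi
= (-7)^2 - 3^2 + 2*(-7)*3i
= 40 - 42i


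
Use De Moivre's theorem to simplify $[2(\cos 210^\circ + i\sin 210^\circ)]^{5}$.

By De Moivre: z^n = r^n(cos(nθ) + i sin(nθ))
= 2^5(cos(5*210°) + i sin(5*210°))
= 32(cos 330° + i sin 330°)
= 16*sqrt(3) - 16i


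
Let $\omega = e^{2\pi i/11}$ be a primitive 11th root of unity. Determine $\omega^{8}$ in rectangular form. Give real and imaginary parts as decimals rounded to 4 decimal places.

ω^8 = e^(2πi·8/11) = e^(i·16π/11)
= cos(16π/11) + i sin(16π/11)
= -0.1423 - 0.9898i


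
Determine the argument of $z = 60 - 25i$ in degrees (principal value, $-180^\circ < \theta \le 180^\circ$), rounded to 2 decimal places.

θ = arctan(b/a) = arctan(-25/60) (quadrant-adjusted) = -22.62°


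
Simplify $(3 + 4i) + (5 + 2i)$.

(3 + 5) + (4 + 2)i = 8 + 6i


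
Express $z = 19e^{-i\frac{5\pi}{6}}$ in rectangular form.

a = r cos θ = 19 * -sqrt(3)/2 = -19*sqrt(3)/2
b = r sin θ = 19 * -1/2 = -19/2
z = -19*sqrt(3)/2 - (19/2)i


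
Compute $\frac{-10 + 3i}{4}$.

Divisor is real, so divide each part by 4:
= -5/2 + (3/4)i


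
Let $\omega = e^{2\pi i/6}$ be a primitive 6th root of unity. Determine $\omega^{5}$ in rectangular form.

ω^5 = e^(2πi·5/6) = e^(i·5π/3)
= cos(5π/3) + i sin(5π/3)
= 1/2 - (sqrt(3)/2)i


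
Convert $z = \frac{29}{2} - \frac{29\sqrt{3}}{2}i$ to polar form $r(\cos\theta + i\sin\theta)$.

r = |z| = sqrt(a^2 + b^2) = sqrt((29/2)^2 + (-29*sqrt(3)/2)^2) = sqrt(841/4 + 2523/4) = sqrt(841) = 29
θ = arctan(b/a) = arctan(-25.1147/14.5) (quadrant-adjusted) = 300°
z = 29(cos 300° + i sin 300°)


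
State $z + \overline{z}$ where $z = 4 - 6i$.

z + conjugate(z) = (a + bi) + (a - bi) = 2a
= 2 * 4 = 8


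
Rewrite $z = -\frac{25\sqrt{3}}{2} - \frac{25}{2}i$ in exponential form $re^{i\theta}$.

r = |z| = sqrt((-25*sqrt(3)/2)^2 + (-25/2)^2) = sqrt(1875/4 + 625/4) = sqrt(625) = 25
θ = arctan(b/a) = arctan(-12.5/-21.6506) (quadrant-adjusted) = -150° = -5π/6
z = 25e^(-i*5π/6)


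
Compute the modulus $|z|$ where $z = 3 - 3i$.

|z| = sqrt(a^2 + b^2) = sqrt(3^2 + (-3)^2) = sqrt(18) = sqrt(18)


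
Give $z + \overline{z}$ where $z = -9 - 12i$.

z + conjugate(z) = (a + bi) + (a - bi) = 2a
= 2 * (-9) = -18


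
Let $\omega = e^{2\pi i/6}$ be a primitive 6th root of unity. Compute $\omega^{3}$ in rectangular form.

ω^3 = e^(2πi·3/6) = e^(i·1π)
= cos(1π) + i sin(1π)
= -1


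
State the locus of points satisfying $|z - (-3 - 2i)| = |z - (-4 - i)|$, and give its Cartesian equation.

|z - z1| = |z - z2| means z is equidistant from z1 and z2,
i.e. the perpendicular bisector of the segment from (-3, -2) to (-4, -1) (midpoint (-7/2, -3/2)).
With z = x + yi, square both sides:
(x - (-3))^2 + (y - (-2))^2 = (x - (-4))^2 + (y - (-1))^2
The x^2 and y^2 terms cancel: -2x + 2y = 17 - 13 = 4
Simplify: x - y = -2
Locus: Perpendicular bisector of the segment from (-3, -2) to (-4, -1): the line x - y = -2


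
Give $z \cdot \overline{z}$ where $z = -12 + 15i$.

z * conjugate(z) = |z|^2 = a^2 + b^2
= (-12)^2 + 15^2 = 369


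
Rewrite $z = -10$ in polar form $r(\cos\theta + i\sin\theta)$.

r = |z| = sqrt(a^2 + b^2) = sqrt((-10)^2 + (0)^2) = sqrt(100 + 0) = sqrt(100) = 10
b = 0 and a < 0, so z lies on the negative real axis: θ = 180°
z = 10(cos 180° + i sin 180°)


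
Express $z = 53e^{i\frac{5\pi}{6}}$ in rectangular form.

a = r cos θ = 53 * -sqrt(3)/2 = -53*sqrt(3)/2
b = r sin θ = 53 * 1/2 = 53/2
z = -53*sqrt(3)/2 + (53/2)i


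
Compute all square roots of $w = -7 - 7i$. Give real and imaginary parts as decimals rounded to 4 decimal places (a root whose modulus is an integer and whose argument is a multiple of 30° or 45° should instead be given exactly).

|w| = sqrt(98) ≈ 9.899495, arg(w) = 225°
Root modulus = sqrt(98)^(1/2) ≈ 3.146346
Root arguments: θ_k = (225° + 360°k)/2 for k = 0, 1, ..., 1
Compute each root as (root modulus)(cos θ_k + i sin θ_k) using full-precision intermediates, then round to 4 decimal places.
Roots: -1.2041 + 2.9068i, 1.2041 - 2.9068i


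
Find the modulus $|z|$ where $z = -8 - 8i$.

|z| = sqrt(a^2 + b^2) = sqrt((-8)^2 + (-8)^2) = sqrt(128) = sqrt(128)


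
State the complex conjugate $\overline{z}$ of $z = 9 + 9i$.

If z = a + bi, then conjugate(z) = a - bi
conjugate(9 + 9i) = 9 - 9i


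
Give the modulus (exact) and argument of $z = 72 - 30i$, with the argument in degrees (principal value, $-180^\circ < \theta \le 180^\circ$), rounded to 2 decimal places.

|z| = sqrt(72^2 + (-30)^2) = 78
arg(z) = arctan(b/a) = arctan(-30/72) (quadrant-adjusted) = -22.62°


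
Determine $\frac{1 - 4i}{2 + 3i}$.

Multiply numerator and denominator by conjugate (2 - 3i):
= (1 - 4i)(2 - 3i) / (2^2 + 3^2)
= (-10 - 11i) / 13
= -10/13 - (11/13)i


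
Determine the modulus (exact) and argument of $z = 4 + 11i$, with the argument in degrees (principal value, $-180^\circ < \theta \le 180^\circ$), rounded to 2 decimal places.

|z| = sqrt(4^2 + 11^2) = sqrt(137)
arg(z) = arctan(b/a) = arctan(11/4) (quadrant-adjusted) = 70.02°


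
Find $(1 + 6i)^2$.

(a + bi)^2 = a^2 - b^2 + 2abi
= 1^2 - 6^2 + 2*1*6i
= -35 + 12i


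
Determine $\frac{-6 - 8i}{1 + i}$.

Multiply numerator and denominator by conjugate (1 - i):
= (-6 - 8i)(1 - i) / (1^2 + 1^2)
= (-14 - 2i) / 2
= -7 - i


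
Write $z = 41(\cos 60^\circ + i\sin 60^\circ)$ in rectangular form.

a = r cos θ = 41 * 1/2 = 41/2
b = r sin θ = 41 * sqrt(3)/2 = 41*sqrt(3)/2
z = 41/2 + (41*sqrt(3)/2)i


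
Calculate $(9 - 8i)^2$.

(a + bi)^2 = a^2 - b^2 + 2abi
= 9^2 - (-8)^2 + 2*9*(-8)i
= 17 - 144i


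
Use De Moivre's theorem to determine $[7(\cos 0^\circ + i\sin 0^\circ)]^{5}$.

By De Moivre: z^n = r^n(cos(nθ) + i sin(nθ))
= 7^5(cos(5*0°) + i sin(5*0°))
= 16807(cos 0° + i sin 0°)
= 16807


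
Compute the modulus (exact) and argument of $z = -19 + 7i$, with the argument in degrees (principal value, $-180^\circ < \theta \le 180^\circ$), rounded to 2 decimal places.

|z| = sqrt((-19)^2 + 7^2) = sqrt(410)
arg(z) = arctan(b/a) = arctan(7/-19) (quadrant-adjusted) = 159.78°


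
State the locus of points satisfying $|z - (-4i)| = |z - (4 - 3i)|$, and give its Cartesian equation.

|z - z1| = |z - z2| means z is equidistant from z1 and z2,
i.e. the perpendicular bisector of the segment from (0, -4) to (4, -3) (midpoint (2, -7/2)).
With z = x + yi, square both sides:
(x - 0)^2 + (y - (-4))^2 = (x - 4)^2 + (y - (-3))^2
The x^2 and y^2 terms cancel: 8x + 2y = 25 - 16 = 9
Simplify: 8x + 2y = 9
Locus: Perpendicular bisector of the segment from (0, -4) to (4, -3): the line 8x + 2y = 9


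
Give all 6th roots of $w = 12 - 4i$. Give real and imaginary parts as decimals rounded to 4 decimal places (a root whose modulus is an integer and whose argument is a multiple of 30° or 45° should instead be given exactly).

|w| = sqrt(160) ≈ 12.649111, arg(w) ≈ 341.565051°
Root modulus = sqrt(160)^(1/6) ≈ 1.526429
Root arguments: θ_k = (arg(w) + 360°k)/6 for k = 0, 1, ..., 5
Compute each root as (root modulus)(cos θ_k + i sin θ_k) using full-precision intermediates, then round to 4 decimal places.
Roots: 0.8330 + 1.2791i, -0.6913 + 1.3609i, -1.5242 + 0.0818i, -0.8330 - 1.2791i, 0.6913 - 1.3609i, 1.5242 - 0.0818i


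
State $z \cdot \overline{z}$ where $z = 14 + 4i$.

z * conjugate(z) = |z|^2 = a^2 + b^2
= 14^2 + 4^2 = 212


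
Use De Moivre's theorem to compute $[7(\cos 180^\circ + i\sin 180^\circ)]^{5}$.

By De Moivre: z^n = r^n(cos(nθ) + i sin(nθ))
= 7^5(cos(5*180°) + i sin(5*180°))
= 16807(cos 180° + i sin 180°)
= -16807


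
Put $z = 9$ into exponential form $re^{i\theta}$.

r = |z| = sqrt((9)^2 + (0)^2) = sqrt(81 + 0) = sqrt(81) = 9
b = 0 and a > 0, so z lies on the positive real axis: θ = 0
z = 9e^(i*0) = 9


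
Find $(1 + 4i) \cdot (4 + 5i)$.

(a1*a2 - b1*b2) + (a1*b2 + b1*a2)i
= (4 - 20) + (5 + 16)i
= -16 + 21i


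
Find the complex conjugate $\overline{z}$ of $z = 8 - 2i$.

If z = a + bi, then conjugate(z) = a - bi
conjugate(8 - 2i) = 8 + 2i


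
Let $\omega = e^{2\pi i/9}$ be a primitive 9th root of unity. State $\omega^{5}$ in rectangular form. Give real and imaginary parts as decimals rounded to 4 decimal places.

ω^5 = e^(2πi·5/9) = e^(i·10π/9)
= cos(10π/9) + i sin(10π/9)
= -0.9397 - 0.3420i


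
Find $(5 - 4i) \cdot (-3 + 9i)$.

(a1*a2 - b1*b2) + (a1*b2 + b1*a2)i
= (-15 - (-36)) + (45 + 12)i
= 21 + 57i


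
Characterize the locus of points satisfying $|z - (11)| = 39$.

|z - z0| = r describes a circle centered at z0 with radius r
Here z0 = 11 and r = 39
Locus: Circle centered at (11, 0) with radius 39


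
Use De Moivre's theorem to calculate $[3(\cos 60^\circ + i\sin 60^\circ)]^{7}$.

By De Moivre: z^n = r^n(cos(nθ) + i sin(nθ))
= 3^7(cos(7*60°) + i sin(7*60°))
= 2187(cos 60° + i sin 60°)
= 2187/2 + (2187*sqrt(3)/2)i


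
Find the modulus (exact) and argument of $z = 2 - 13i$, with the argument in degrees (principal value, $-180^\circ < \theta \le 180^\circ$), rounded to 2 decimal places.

|z| = sqrt(2^2 + (-13)^2) = sqrt(173)
arg(z) = arctan(b/a) = arctan(-13/2) (quadrant-adjusted) = -81.25°


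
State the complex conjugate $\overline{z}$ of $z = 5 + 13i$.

If z = a + bi, then conjugate(z) = a - bi
conjugate(5 + 13i) = 5 - 13i


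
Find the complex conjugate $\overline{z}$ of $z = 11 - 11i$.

If z = a + bi, then conjugate(z) = a - bi
conjugate(11 - 11i) = 11 + 11i


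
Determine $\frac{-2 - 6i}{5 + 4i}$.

Multiply numerator and denominator by conjugate (5 - 4i):
= (-2 - 6i)(5 - 4i) / (5^2 + 4^2)
= (-34 - 22i) / 41
= -34/41 - (22/41)i


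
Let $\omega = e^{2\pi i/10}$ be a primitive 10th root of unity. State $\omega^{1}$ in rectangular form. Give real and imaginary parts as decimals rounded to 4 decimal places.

ω^1 = e^(2πi·1/10) = e^(i·1π/5)
= cos(1π/5) + i sin(1π/5)
= 0.8090 + 0.5878i


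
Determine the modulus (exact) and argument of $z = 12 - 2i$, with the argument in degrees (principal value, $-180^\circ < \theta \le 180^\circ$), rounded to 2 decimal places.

|z| = sqrt(12^2 + (-2)^2) = sqrt(148)
arg(z) = arctan(b/a) = arctan(-2/12) (quadrant-adjusted) = -9.46°


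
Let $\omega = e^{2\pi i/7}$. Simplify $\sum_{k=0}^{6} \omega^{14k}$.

Since 7 divides 14, ω^14 = (ω^7)^2 = 1^2 = 1, so every term is 1.
Sum = 7 · 1 = 7


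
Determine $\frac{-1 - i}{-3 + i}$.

Multiply numerator and denominator by conjugate (-3 - i):
= (-1 - i)(-3 - i) / ((-3)^2 + 1^2)
= (2 + 4i) / 10
Divide through by 2: (1 + 2i) / 5
= 1/5 + (2/5)i


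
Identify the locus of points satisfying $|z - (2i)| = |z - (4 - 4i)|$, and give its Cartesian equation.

|z - z1| = |z - z2| means z is equidistant from z1 and z2,
i.e. the perpendicular bisector of the segment from (0, 2) to (4, -4) (midpoint (2, -1)).
With z = x + yi, square both sides:
(x - 0)^2 + (y - 2)^2 = (x - 4)^2 + (y - (-4))^2
The x^2 and y^2 terms cancel: 8x + (-12)y = 32 - 4 = 28
Simplify: 2x - 3y = 7
Locus: Perpendicular bisector of the segment from (0, 2) to (4, -4): the line 2x - 3y = 7


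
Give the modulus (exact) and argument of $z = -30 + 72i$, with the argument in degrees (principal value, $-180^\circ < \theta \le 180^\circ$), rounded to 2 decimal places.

|z| = sqrt((-30)^2 + 72^2) = 78
arg(z) = arctan(b/a) = arctan(72/-30) (quadrant-adjusted) = 112.62°


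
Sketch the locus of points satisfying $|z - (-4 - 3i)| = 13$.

|z - z0| = r describes a circle centered at z0 with radius r
Here z0 = -4 - 3i and r = 13
Locus: Circle centered at (-4, -3) with radius 13


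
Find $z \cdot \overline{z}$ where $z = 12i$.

z * conjugate(z) = |z|^2 = a^2 + b^2
= 0^2 + 12^2 = 144


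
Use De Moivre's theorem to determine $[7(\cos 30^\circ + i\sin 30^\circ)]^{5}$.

By De Moivre: z^n = r^n(cos(nθ) + i sin(nθ))
= 7^5(cos(5*30°) + i sin(5*30°))
= 16807(cos 150° + i sin 150°)
= -16807*sqrt(3)/2 + (16807/2)i


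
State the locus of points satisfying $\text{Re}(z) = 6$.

Re(z) = x where z = x + yi; the equation x = 6 is satisfied by all points with that x-coordinate
Locus: Vertical line x = 6


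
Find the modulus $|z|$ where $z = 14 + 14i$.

|z| = sqrt(a^2 + b^2) = sqrt(14^2 + 14^2) = sqrt(392) = sqrt(392)


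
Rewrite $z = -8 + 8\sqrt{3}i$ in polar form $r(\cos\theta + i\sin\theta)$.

r = |z| = sqrt(a^2 + b^2) = sqrt((-8)^2 + (8*sqrt(3))^2) = sqrt(64 + 192) = sqrt(256) = 16
θ = arctan(b/a) = arctan(13.8564/-8) (quadrant-adjusted) = 120°
z = 16(cos 120° + i sin 120°)


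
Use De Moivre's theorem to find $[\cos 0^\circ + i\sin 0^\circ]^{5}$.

By De Moivre: z^n = r^n(cos(nθ) + i sin(nθ))
= 1^5(cos(5*0°) + i sin(5*0°))
= 1(cos 0° + i sin 0°)
= 1


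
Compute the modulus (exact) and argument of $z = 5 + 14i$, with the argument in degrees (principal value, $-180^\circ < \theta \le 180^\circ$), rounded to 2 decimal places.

|z| = sqrt(5^2 + 14^2) = sqrt(221)
arg(z) = arctan(b/a) = arctan(14/5) (quadrant-adjusted) = 70.35°


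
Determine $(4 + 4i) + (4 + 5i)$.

(4 + 4) + (4 + 5)i = 8 + 9i


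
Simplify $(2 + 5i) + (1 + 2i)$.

(2 + 1) + (5 + 2)i = 3 + 7i


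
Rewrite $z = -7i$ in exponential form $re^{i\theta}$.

r = |z| = sqrt((0)^2 + (-7)^2) = sqrt(0 + 49) = sqrt(49) = 7
a = 0 and b < 0, so z lies on the negative imaginary axis: θ = -90° = -π/2
z = 7e^(-i*π/2)


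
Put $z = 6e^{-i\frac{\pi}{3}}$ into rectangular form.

a = r cos θ = 6 * 1/2 = 3
b = r sin θ = 6 * -sqrt(3)/2 = -3*sqrt(3)
z = 3 - 3*sqrt(3)i


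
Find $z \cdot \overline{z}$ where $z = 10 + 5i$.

z * conjugate(z) = |z|^2 = a^2 + b^2
= 10^2 + 5^2 = 125


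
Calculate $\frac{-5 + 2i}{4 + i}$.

Multiply numerator and denominator by conjugate (4 - i):
= (-5 + 2i)(4 - i) / (4^2 + 1^2)
= (-18 + 13i) / 17
= -18/17 + (13/17)i


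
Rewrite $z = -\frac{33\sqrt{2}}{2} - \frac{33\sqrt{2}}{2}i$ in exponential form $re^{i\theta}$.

r = |z| = sqrt((-33*sqrt(2)/2)^2 + (-33*sqrt(2)/2)^2) = sqrt(1089/2 + 1089/2) = sqrt(1089) = 33
θ = arctan(b/a) = arctan(-23.3345/-23.3345) (quadrant-adjusted) = -135° = -3π/4
z = 33e^(-i*3π/4)


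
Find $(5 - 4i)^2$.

(a + bi)^2 = a^2 - b^2 + 2abi
= 5^2 - (-4)^2 + 2*5*(-4)i
= 9 - 40i


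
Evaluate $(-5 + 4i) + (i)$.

(-5 + 0) + (4 + 1)i = -5 + 5i


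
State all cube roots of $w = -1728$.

|w| = 1728, arg(w) = 180°
Root modulus = 1728^(1/3) = 12
Root arguments: θ_k = (180° + 360°k)/3 for k = 0, 1, ..., 2
Roots: 6 + 6*sqrt(3)i, -12, 6 - 6*sqrt(3)i


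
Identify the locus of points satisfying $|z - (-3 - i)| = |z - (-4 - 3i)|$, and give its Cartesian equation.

|z - z1| = |z - z2| means z is equidistant from z1 and z2,
i.e. the perpendicular bisector of the segment from (-3, -1) to (-4, -3) (midpoint (-7/2, -2)).
With z = x + yi, square both sides:
(x - (-3))^2 + (y - (-1))^2 = (x - (-4))^2 + (y - (-3))^2
The x^2 and y^2 terms cancel: -2x + (-4)y = 25 - 10 = 15
Simplify: 2x + 4y = -15
Locus: Perpendicular bisector of the segment from (-3, -1) to (-4, -3): the line 2x + 4y = -15


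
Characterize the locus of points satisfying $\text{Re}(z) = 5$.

Re(z) = x where z = x + yi; the equation x = 5 is satisfied by all points with that x-coordinate
Locus: Vertical line x = 5


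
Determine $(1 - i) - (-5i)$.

(1 - 0) + (-1 - (-5))i = 1 + 4i


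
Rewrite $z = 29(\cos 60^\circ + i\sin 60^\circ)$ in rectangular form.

a = r cos θ = 29 * 1/2 = 29/2
b = r sin θ = 29 * sqrt(3)/2 = 29*sqrt(3)/2
z = 29/2 + (29*sqrt(3)/2)i


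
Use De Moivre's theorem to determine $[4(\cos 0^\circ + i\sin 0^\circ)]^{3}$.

By De Moivre: z^n = r^n(cos(nθ) + i sin(nθ))
= 4^3(cos(3*0°) + i sin(3*0°))
= 64(cos 0° + i sin 0°)
= 64


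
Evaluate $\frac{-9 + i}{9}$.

Divisor is real, so divide each part by 9:
= -1 + (1/9)i


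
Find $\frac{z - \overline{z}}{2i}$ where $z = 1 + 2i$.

z - conjugate(z) = 2bi
(z - conjugate(z))/(2i) = 2bi/(2i) = b = 2


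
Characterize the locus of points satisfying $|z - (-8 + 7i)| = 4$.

|z - z0| = r describes a circle centered at z0 with radius r
Here z0 = -8 + 7i and r = 4
Locus: Circle centered at (-8, 7) with radius 4


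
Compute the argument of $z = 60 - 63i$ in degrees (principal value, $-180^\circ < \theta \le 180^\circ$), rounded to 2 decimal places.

θ = arctan(b/a) = arctan(-63/60) (quadrant-adjusted) = -46.40°


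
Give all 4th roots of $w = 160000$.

|w| = 160000, arg(w) = 0°
Root modulus = 160000^(1/4) = 20
Root arguments: θ_k = (0° + 360°k)/4 for k = 0, 1, ..., 3
Roots: 20, 20i, -20, -20i


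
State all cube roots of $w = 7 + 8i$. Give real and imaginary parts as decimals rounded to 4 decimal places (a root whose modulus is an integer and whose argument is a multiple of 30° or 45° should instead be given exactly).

|w| = sqrt(113) ≈ 10.630146, arg(w) ≈ 48.814075°
Root modulus = sqrt(113)^(1/3) ≈ 2.198770
Root arguments: θ_k = (arg(w) + 360°k)/3 for k = 0, 1, ..., 2
Compute each root as (root modulus)(cos θ_k + i sin θ_k) using full-precision intermediates, then round to 4 decimal places.
Roots: 2.1107 + 0.6161i, -1.5889 + 1.5199i, -0.5218 - 2.1360i


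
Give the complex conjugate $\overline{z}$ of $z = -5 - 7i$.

If z = a + bi, then conjugate(z) = a - bi
conjugate(-5 - 7i) = -5 + 7i


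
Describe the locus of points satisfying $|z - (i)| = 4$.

|z - z0| = r describes a circle centered at z0 with radius r
Here z0 = i and r = 4
Locus: Circle centered at (0, 1) with radius 4


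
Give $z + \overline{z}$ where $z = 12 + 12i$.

z + conjugate(z) = (a + bi) + (a - bi) = 2a
= 2 * 12 = 24


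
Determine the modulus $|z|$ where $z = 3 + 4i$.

|z| = sqrt(a^2 + b^2) = sqrt(3^2 + 4^2) = sqrt(25) = 5


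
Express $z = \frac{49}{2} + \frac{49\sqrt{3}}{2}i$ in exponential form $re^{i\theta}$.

r = |z| = sqrt((49/2)^2 + (49*sqrt(3)/2)^2) = sqrt(2401/4 + 7203/4) = sqrt(2401) = 49
θ = arctan(b/a) = arctan(42.4352/24.5) (quadrant-adjusted) = 60° = π/3
z = 49e^(i*π/3)


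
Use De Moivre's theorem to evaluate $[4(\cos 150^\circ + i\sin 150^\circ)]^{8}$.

By De Moivre: z^n = r^n(cos(nθ) + i sin(nθ))
= 4^8(cos(8*150°) + i sin(8*150°))
= 65536(cos 120° + i sin 120°)
= -32768 + 32768*sqrt(3)i


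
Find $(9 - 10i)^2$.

(a + bi)^2 = a^2 - b^2 + 2abi
= 9^2 - (-10)^2 + 2*9*(-10)i
= -19 - 180i


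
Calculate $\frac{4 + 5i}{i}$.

Multiply numerator and denominator by conjugate (-i):
= (4 + 5i)(-i) / (0^2 + 1^2)
= (5 - 4i) / 1
= 5 - 4i


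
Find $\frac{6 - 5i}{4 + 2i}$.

Multiply numerator and denominator by conjugate (4 - 2i):
= (6 - 5i)(4 - 2i) / (4^2 + 2^2)
= (14 - 32i) / 20
Divide through by 2: (7 - 16i) / 10
= 7/10 - (8/5)i


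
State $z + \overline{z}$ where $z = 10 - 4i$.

z + conjugate(z) = (a + bi) + (a - bi) = 2a
= 2 * 10 = 20


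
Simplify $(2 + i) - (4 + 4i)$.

(2 - 4) + (1 - 4)i = -2 - 3i


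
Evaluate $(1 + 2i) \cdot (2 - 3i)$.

(a1*a2 - b1*b2) + (a1*b2 + b1*a2)i
= (2 - (-6)) + (-3 + 4)i
= 8 + i


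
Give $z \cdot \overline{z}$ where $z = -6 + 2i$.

z * conjugate(z) = |z|^2 = a^2 + b^2
= (-6)^2 + 2^2 = 40


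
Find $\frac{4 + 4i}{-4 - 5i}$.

Multiply numerator and denominator by conjugate (-4 + 5i):
= (4 + 4i)(-4 + 5i) / ((-4)^2 + (-5)^2)
= (-36 + 4i) / 41
= -36/41 + (4/41)i


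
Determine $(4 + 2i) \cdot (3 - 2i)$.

(a1*a2 - b1*b2) + (a1*b2 + b1*a2)i
= (12 - (-4)) + (-8 + 6)i
= 16 - 2i


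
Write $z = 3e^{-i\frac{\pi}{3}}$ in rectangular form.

a = r cos θ = 3 * 1/2 = 3/2
b = r sin θ = 3 * -sqrt(3)/2 = -3*sqrt(3)/2
z = 3/2 - (3*sqrt(3)/2)i


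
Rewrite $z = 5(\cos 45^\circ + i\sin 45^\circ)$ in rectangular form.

a = r cos θ = 5 * sqrt(2)/2 = 5*sqrt(2)/2
b = r sin θ = 5 * sqrt(2)/2 = 5*sqrt(2)/2
z = 5*sqrt(2)/2 + (5*sqrt(2)/2)i


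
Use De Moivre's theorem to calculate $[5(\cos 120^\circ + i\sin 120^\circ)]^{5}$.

By De Moivre: z^n = r^n(cos(nθ) + i sin(nθ))
= 5^5(cos(5*120°) + i sin(5*120°))
= 3125(cos 240° + i sin 240°)
= -3125/2 - (3125*sqrt(3)/2)i


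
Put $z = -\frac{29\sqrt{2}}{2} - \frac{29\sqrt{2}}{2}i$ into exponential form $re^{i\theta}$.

r = |z| = sqrt((-29*sqrt(2)/2)^2 + (-29*sqrt(2)/2)^2) = sqrt(841/2 + 841/2) = sqrt(841) = 29
θ = arctan(b/a) = arctan(-20.5061/-20.5061) (quadrant-adjusted) = -135° = -3π/4
z = 29e^(-i*3π/4)


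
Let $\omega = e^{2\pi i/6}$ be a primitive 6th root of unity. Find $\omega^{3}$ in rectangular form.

ω^3 = e^(2πi·3/6) = e^(i·1π)
= cos(1π) + i sin(1π)
= -1


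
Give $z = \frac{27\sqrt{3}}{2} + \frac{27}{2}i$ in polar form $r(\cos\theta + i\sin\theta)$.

r = |z| = sqrt(a^2 + b^2) = sqrt((27*sqrt(3)/2)^2 + (27/2)^2) = sqrt(2187/4 + 729/4) = sqrt(729) = 27
θ = arctan(b/a) = arctan(13.5/23.3827) (quadrant-adjusted) = 30°
z = 27(cos 30° + i sin 30°)


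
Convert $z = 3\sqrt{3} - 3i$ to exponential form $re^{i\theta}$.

r = |z| = sqrt((3*sqrt(3))^2 + (-3)^2) = sqrt(27 + 9) = sqrt(36) = 6
θ = arctan(b/a) = arctan(-3/5.1962) (quadrant-adjusted) = -30° = -π/6
z = 6e^(-i*π/6)


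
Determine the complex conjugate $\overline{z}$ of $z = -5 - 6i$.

If z = a + bi, then conjugate(z) = a - bi
conjugate(-5 - 6i) = -5 + 6i


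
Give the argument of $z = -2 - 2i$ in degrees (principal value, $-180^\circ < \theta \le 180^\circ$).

θ = arctan(b/a) = arctan(-2/-2) (quadrant-adjusted) = -135°


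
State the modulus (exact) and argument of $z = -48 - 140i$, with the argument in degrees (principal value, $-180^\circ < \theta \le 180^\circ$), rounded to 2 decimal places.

|z| = sqrt((-48)^2 + (-140)^2) = 148
arg(z) = arctan(b/a) = arctan(-140/-48) (quadrant-adjusted) = -108.92°


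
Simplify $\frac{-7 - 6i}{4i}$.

Multiply numerator and denominator by conjugate (-4i):
= (-7 - 6i)(-4i) / (0^2 + 4^2)
= (-24 + 28i) / 16
Divide through by 4: (-6 + 7i) / 4
= -3/2 + (7/4)i


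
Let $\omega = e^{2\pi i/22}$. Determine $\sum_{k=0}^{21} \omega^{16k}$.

Let ζ = ω^16 = e^(2πi·16/22). Since 22 ∤ 16, ζ ≠ 1.
Sum = Σ_{k=0}^{21} ζ^k = (ζ^22 - 1)/(ζ - 1) = (ω^{16·22} - 1)/(ζ - 1) = (1 - 1)/(ζ - 1) = 0


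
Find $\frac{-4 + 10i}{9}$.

Divisor is real, so divide each part by 9:
= -4/9 + (10/9)i


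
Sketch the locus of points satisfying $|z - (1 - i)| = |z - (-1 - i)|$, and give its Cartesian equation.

|z - z1| = |z - z2| means z is equidistant from z1 and z2,
i.e. the perpendicular bisector of the segment from (1, -1) to (-1, -1) (midpoint (0, -1)).
With z = x + yi, square both sides:
(x - 1)^2 + (y - (-1))^2 = (x - (-1))^2 + (y - (-1))^2
The x^2 and y^2 terms cancel: -4x + 0y = 2 - 2 = 0
Simplify: x = 0
Locus: Perpendicular bisector of the segment from (1, -1) to (-1, -1): the line x = 0


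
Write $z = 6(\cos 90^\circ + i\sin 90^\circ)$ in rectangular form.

a = r cos θ = 6 * 0 = 0
b = r sin θ = 6 * 1 = 6
z = 6i


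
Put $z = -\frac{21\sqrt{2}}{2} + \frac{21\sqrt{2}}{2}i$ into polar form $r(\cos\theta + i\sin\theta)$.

r = |z| = sqrt(a^2 + b^2) = sqrt((-21*sqrt(2)/2)^2 + (21*sqrt(2)/2)^2) = sqrt(441/2 + 441/2) = sqrt(441) = 21
θ = arctan(b/a) = arctan(14.8492/-14.8492) (quadrant-adjusted) = 135°
z = 21(cos 135° + i sin 135°)


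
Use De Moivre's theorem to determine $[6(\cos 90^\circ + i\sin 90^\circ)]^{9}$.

By De Moivre: z^n = r^n(cos(nθ) + i sin(nθ))
= 6^9(cos(9*90°) + i sin(9*90°))
= 10077696(cos 90° + i sin 90°)
= 10077696i


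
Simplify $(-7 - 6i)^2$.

(a + bi)^2 = a^2 - b^2 + 2abi
= (-7)^2 - (-6)^2 + 2*(-7)*(-6)i
= 13 + 84i


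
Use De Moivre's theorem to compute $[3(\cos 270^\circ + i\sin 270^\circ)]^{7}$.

By De Moivre: z^n = r^n(cos(nθ) + i sin(nθ))
= 3^7(cos(7*270°) + i sin(7*270°))
= 2187(cos 90° + i sin 90°)
= 2187i


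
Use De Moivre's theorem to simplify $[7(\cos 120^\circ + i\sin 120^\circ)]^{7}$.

By De Moivre: z^n = r^n(cos(nθ) + i sin(nθ))
= 7^7(cos(7*120°) + i sin(7*120°))
= 823543(cos 120° + i sin 120°)
= -823543/2 + (823543*sqrt(3)/2)i


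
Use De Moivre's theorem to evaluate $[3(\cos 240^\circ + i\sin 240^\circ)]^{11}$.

By De Moivre: z^n = r^n(cos(nθ) + i sin(nθ))
= 3^11(cos(11*240°) + i sin(11*240°))
= 177147(cos 120° + i sin 120°)
= -177147/2 + (177147*sqrt(3)/2)i


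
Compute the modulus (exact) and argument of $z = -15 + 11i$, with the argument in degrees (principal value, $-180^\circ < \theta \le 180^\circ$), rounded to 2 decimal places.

|z| = sqrt((-15)^2 + 11^2) = sqrt(346)
arg(z) = arctan(b/a) = arctan(11/-15) (quadrant-adjusted) = 143.75°


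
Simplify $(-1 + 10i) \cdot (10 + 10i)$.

(a1*a2 - b1*b2) + (a1*b2 + b1*a2)i
= (-10 - 100) + (-10 + 100)i
= -110 + 90i


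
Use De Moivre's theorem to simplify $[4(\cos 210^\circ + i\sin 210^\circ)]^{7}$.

By De Moivre: z^n = r^n(cos(nθ) + i sin(nθ))
= 4^7(cos(7*210°) + i sin(7*210°))
= 16384(cos 30° + i sin 30°)
= 8192*sqrt(3) + 8192i


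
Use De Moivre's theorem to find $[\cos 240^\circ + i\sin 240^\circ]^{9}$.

By De Moivre: z^n = r^n(cos(nθ) + i sin(nθ))
= 1^9(cos(9*240°) + i sin(9*240°))
= 1(cos 0° + i sin 0°)
= 1


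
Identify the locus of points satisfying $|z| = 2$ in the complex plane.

|z| = 2 means sqrt(x^2 + y^2) = 2
This is a circle of radius 2 centered at the origin


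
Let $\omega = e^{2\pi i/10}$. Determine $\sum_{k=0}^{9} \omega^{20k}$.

Since 10 divides 20, ω^20 = (ω^10)^2 = 1^2 = 1, so every term is 1.
Sum = 10 · 1 = 10


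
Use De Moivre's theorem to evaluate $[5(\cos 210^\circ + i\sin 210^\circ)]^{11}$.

By De Moivre: z^n = r^n(cos(nθ) + i sin(nθ))
= 5^11(cos(11*210°) + i sin(11*210°))
= 48828125(cos 150° + i sin 150°)
= -48828125*sqrt(3)/2 + (48828125/2)i


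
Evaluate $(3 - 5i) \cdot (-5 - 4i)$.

(a1*a2 - b1*b2) + (a1*b2 + b1*a2)i
= (-15 - 20) + (-12 + 25)i
= -35 + 13i


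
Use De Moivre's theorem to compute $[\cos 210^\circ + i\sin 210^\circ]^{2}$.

By De Moivre: z^n = r^n(cos(nθ) + i sin(nθ))
= 1^2(cos(2*210°) + i sin(2*210°))
= 1(cos 60° + i sin 60°)
= 1/2 + (sqrt(3)/2)i


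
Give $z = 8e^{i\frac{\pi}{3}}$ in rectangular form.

a = r cos θ = 8 * 1/2 = 4
b = r sin θ = 8 * sqrt(3)/2 = 4*sqrt(3)
z = 4 + 4*sqrt(3)i


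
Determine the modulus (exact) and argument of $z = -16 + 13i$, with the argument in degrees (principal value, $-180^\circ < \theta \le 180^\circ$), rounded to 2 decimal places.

|z| = sqrt((-16)^2 + 13^2) = sqrt(425)
arg(z) = arctan(b/a) = arctan(13/-16) (quadrant-adjusted) = 140.91°


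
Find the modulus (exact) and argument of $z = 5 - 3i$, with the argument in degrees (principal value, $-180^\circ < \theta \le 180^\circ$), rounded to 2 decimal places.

|z| = sqrt(5^2 + (-3)^2) = sqrt(34)
arg(z) = arctan(b/a) = arctan(-3/5) (quadrant-adjusted) = -30.96°


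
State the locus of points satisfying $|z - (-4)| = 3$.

|z - z0| = r describes a circle centered at z0 with radius r
Here z0 = -4 and r = 3
Locus: Circle centered at (-4, 0) with radius 3


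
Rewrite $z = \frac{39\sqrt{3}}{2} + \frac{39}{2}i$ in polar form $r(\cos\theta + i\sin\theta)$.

r = |z| = sqrt(a^2 + b^2) = sqrt((39*sqrt(3)/2)^2 + (39/2)^2) = sqrt(4563/4 + 1521/4) = sqrt(1521) = 39
θ = arctan(b/a) = arctan(19.5/33.775) (quadrant-adjusted) = 30°
z = 39(cos 30° + i sin 30°)


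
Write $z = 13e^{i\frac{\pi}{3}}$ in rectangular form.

a = r cos θ = 13 * 1/2 = 13/2
b = r sin θ = 13 * sqrt(3)/2 = 13*sqrt(3)/2
z = 13/2 + (13*sqrt(3)/2)i


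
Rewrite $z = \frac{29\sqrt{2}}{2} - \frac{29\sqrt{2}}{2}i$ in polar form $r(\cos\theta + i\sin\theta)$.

r = |z| = sqrt(a^2 + b^2) = sqrt((29*sqrt(2)/2)^2 + (-29*sqrt(2)/2)^2) = sqrt(841/2 + 841/2) = sqrt(841) = 29
θ = arctan(b/a) = arctan(-20.5061/20.5061) (quadrant-adjusted) = 315°
z = 29(cos 315° + i sin 315°)


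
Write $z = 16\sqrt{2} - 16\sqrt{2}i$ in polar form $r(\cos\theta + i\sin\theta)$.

r = |z| = sqrt(a^2 + b^2) = sqrt((16*sqrt(2))^2 + (-16*sqrt(2))^2) = sqrt(512 + 512) = sqrt(1024) = 32
θ = arctan(b/a) = arctan(-22.6274/22.6274) (quadrant-adjusted) = 315°
z = 32(cos 315° + i sin 315°)


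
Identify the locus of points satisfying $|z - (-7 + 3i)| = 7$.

|z - z0| = r describes a circle centered at z0 with radius r
Here z0 = -7 + 3i and r = 7
Locus: Circle centered at (-7, 3) with radius 7


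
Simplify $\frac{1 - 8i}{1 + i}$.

Multiply numerator and denominator by conjugate (1 - i):
= (1 - 8i)(1 - i) / (1^2 + 1^2)
= (-7 - 9i) / 2
= -7/2 - (9/2)i


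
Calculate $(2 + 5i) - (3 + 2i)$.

(2 - 3) + (5 - 2)i = -1 + 3i


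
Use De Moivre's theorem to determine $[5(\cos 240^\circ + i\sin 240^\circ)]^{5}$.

By De Moivre: z^n = r^n(cos(nθ) + i sin(nθ))
= 5^5(cos(5*240°) + i sin(5*240°))
= 3125(cos 120° + i sin 120°)
= -3125/2 + (3125*sqrt(3)/2)i


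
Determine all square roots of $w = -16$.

|w| = 16, arg(w) = 180°
Root modulus = 16^(1/2) = 4
Root arguments: θ_k = (180° + 360°k)/2 for k = 0, 1, ..., 1
Roots: 4i, -4i


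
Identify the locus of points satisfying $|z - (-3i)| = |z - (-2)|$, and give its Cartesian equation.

|z - z1| = |z - z2| means z is equidistant from z1 and z2,
i.e. the perpendicular bisector of the segment from (0, -3) to (-2, 0) (midpoint (-1, -3/2)).
With z = x + yi, square both sides:
(x - 0)^2 + (y - (-3))^2 = (x - (-2))^2 + (y - 0)^2
The x^2 and y^2 terms cancel: -4x + 6y = 4 - 9 = -5
Simplify: 4x - 6y = 5
Locus: Perpendicular bisector of the segment from (0, -3) to (-2, 0): the line 4x - 6y = 5


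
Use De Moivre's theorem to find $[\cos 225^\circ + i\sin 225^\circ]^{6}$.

By De Moivre: z^n = r^n(cos(nθ) + i sin(nθ))
= 1^6(cos(6*225°) + i sin(6*225°))
= 1(cos 270° + i sin 270°)
= -i


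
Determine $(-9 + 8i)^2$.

(a + bi)^2 = a^2 - b^2 + 2abi
= (-9)^2 - 8^2 + 2*(-9)*8i
= 17 - 144i


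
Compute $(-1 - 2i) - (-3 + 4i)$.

(-1 - (-3)) + (-2 - 4)i = 2 - 6i


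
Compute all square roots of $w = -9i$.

|w| = 9, arg(w) = 270°
Root modulus = 9^(1/2) = 3
Root arguments: θ_k = (270° + 360°k)/2 for k = 0, 1, ..., 1
Roots: -3*sqrt(2)/2 + (3*sqrt(2)/2)i, 3*sqrt(2)/2 - (3*sqrt(2)/2)i


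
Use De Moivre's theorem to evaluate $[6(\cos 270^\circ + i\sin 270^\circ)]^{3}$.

By De Moivre: z^n = r^n(cos(nθ) + i sin(nθ))
= 6^3(cos(3*270°) + i sin(3*270°))
= 216(cos 90° + i sin 90°)
= 216i


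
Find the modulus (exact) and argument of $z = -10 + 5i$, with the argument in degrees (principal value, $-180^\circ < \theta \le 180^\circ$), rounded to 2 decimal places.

|z| = sqrt((-10)^2 + 5^2) = sqrt(125)
arg(z) = arctan(b/a) = arctan(5/-10) (quadrant-adjusted) = 153.43°


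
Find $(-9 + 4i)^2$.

(a + bi)^2 = a^2 - b^2 + 2abi
= (-9)^2 - 4^2 + 2*(-9)*4i
= 65 - 72i


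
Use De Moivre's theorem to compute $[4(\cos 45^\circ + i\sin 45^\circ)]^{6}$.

By De Moivre: z^n = r^n(cos(nθ) + i sin(nθ))
= 4^6(cos(6*45°) + i sin(6*45°))
= 4096(cos 270° + i sin 270°)
= -4096i


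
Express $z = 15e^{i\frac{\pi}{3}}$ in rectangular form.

a = r cos θ = 15 * 1/2 = 15/2
b = r sin θ = 15 * sqrt(3)/2 = 15*sqrt(3)/2
z = 15/2 + (15*sqrt(3)/2)i


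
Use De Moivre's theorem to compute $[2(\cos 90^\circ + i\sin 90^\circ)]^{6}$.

By De Moivre: z^n = r^n(cos(nθ) + i sin(nθ))
= 2^6(cos(6*90°) + i sin(6*90°))
= 64(cos 180° + i sin 180°)
= -64


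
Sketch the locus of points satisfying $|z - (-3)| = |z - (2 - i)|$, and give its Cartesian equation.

|z - z1| = |z - z2| means z is equidistant from z1 and z2,
i.e. the perpendicular bisector of the segment from (-3, 0) to (2, -1) (midpoint (-1/2, -1/2)).
With z = x + yi, square both sides:
(x - (-3))^2 + (y - 0)^2 = (x - 2)^2 + (y - (-1))^2
The x^2 and y^2 terms cancel: 10x + (-2)y = 5 - 9 = -4
Simplify: 5x - y = -2
Locus: Perpendicular bisector of the segment from (-3, 0) to (2, -1): the line 5x - y = -2


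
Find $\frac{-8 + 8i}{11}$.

Divisor is real, so divide each part by 11:
= -8/11 + (8/11)i


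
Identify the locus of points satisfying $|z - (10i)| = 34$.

|z - z0| = r describes a circle centered at z0 with radius r
Here z0 = 10i and r = 34
Locus: Circle centered at (0, 10) with radius 34


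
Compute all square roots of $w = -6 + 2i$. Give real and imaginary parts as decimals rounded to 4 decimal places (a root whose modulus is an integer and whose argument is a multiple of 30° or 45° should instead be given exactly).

|w| = sqrt(40) ≈ 6.324555, arg(w) ≈ 161.565051°
Root modulus = sqrt(40)^(1/2) ≈ 2.514867
Root arguments: θ_k = (arg(w) + 360°k)/2 for k = 0, 1, ..., 1
Compute each root as (root modulus)(cos θ_k + i sin θ_k) using full-precision intermediates, then round to 4 decimal places.
Roots: 0.4028 + 2.4824i, -0.4028 - 2.4824i


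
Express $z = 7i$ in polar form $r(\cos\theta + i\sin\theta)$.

r = |z| = sqrt(a^2 + b^2) = sqrt((0)^2 + (7)^2) = sqrt(0 + 49) = sqrt(49) = 7
a = 0 and b > 0, so z lies on the positive imaginary axis: θ = 90°
z = 7(cos 90° + i sin 90°)


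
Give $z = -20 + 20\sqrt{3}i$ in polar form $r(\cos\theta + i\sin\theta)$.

r = |z| = sqrt(a^2 + b^2) = sqrt((-20)^2 + (20*sqrt(3))^2) = sqrt(400 + 1200) = sqrt(1600) = 40
θ = arctan(b/a) = arctan(34.641/-20) (quadrant-adjusted) = 120°
z = 40(cos 120° + i sin 120°)


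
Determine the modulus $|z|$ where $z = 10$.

|z| = sqrt(a^2 + b^2) = sqrt(10^2 + 0^2) = sqrt(100) = 10


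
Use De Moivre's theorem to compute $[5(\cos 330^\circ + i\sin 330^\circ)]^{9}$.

By De Moivre: z^n = r^n(cos(nθ) + i sin(nθ))
= 5^9(cos(9*330°) + i sin(9*330°))
= 1953125(cos 90° + i sin 90°)
= 1953125i


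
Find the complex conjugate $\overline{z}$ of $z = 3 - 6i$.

If z = a + bi, then conjugate(z) = a - bi
conjugate(3 - 6i) = 3 + 6i


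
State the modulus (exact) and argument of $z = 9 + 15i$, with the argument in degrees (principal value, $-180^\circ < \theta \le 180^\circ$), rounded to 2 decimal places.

|z| = sqrt(9^2 + 15^2) = sqrt(306)
arg(z) = arctan(b/a) = arctan(15/9) (quadrant-adjusted) = 59.04°


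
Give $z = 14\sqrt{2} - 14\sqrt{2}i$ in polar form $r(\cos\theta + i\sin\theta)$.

r = |z| = sqrt(a^2 + b^2) = sqrt((14*sqrt(2))^2 + (-14*sqrt(2))^2) = sqrt(392 + 392) = sqrt(784) = 28
θ = arctan(b/a) = arctan(-19.799/19.799) (quadrant-adjusted) = 315°
z = 28(cos 315° + i sin 315°)


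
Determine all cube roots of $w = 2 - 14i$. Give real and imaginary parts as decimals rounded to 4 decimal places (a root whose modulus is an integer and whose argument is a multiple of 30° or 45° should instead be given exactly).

|w| = sqrt(200) ≈ 14.142136, arg(w) ≈ 278.130102°
Root modulus = sqrt(200)^(1/3) ≈ 2.418271
Root arguments: θ_k = (arg(w) + 360°k)/3 for k = 0, 1, ..., 2
Compute each root as (root modulus)(cos θ_k + i sin θ_k) using full-precision intermediates, then round to 4 decimal places.
Roots: -0.1143 + 2.4156i, -2.0348 - 1.3068i, 2.1491 - 1.1088i


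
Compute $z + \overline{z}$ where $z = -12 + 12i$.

z + conjugate(z) = (a + bi) + (a - bi) = 2a
= 2 * (-12) = -24


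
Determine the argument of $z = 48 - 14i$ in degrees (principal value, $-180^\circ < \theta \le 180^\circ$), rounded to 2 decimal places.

θ = arctan(b/a) = arctan(-14/48) (quadrant-adjusted) = -16.26°


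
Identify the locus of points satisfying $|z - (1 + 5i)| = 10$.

|z - z0| = r describes a circle centered at z0 with radius r
Here z0 = 1 + 5i and r = 10
Locus: Circle centered at (1, 5) with radius 10


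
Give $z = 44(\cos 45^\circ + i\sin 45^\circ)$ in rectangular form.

a = r cos θ = 44 * sqrt(2)/2 = 22*sqrt(2)
b = r sin θ = 44 * sqrt(2)/2 = 22*sqrt(2)
z = 22*sqrt(2) + 22*sqrt(2)i


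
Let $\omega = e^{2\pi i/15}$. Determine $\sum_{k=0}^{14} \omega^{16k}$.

Let ζ = ω^16 = e^(2πi·16/15). Since 15 ∤ 16, ζ ≠ 1.
Sum = Σ_{k=0}^{14} ζ^k = (ζ^15 - 1)/(ζ - 1) = (ω^{16·15} - 1)/(ζ - 1) = (1 - 1)/(ζ - 1) = 0


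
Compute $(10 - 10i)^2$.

(a + bi)^2 = a^2 - b^2 + 2abi
= 10^2 - (-10)^2 + 2*10*(-10)i
= -200i


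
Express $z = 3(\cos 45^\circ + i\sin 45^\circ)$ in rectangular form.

a = r cos θ = 3 * sqrt(2)/2 = 3*sqrt(2)/2
b = r sin θ = 3 * sqrt(2)/2 = 3*sqrt(2)/2
z = 3*sqrt(2)/2 + (3*sqrt(2)/2)i


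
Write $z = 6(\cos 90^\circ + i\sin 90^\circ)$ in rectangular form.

a = r cos θ = 6 * 0 = 0
b = r sin θ = 6 * 1 = 6
z = 6i


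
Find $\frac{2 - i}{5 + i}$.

Multiply numerator and denominator by conjugate (5 - i):
= (2 - i)(5 - i) / (5^2 + 1^2)
= (9 - 7i) / 26
= 9/26 - (7/26)i


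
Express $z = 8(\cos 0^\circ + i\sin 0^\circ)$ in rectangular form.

a = r cos θ = 8 * 1 = 8
b = r sin θ = 8 * 0 = 0
z = 8


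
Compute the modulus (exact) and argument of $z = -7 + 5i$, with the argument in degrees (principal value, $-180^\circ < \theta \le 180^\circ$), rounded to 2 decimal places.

|z| = sqrt((-7)^2 + 5^2) = sqrt(74)
arg(z) = arctan(b/a) = arctan(5/-7) (quadrant-adjusted) = 144.46°


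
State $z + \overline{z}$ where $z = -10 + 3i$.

z + conjugate(z) = (a + bi) + (a - bi) = 2a
= 2 * (-10) = -20


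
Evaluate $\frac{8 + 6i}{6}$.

Divisor is real, so divide each part by 6:
= 4/3 + i


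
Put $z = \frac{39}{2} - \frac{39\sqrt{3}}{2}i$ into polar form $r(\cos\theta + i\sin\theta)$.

r = |z| = sqrt(a^2 + b^2) = sqrt((39/2)^2 + (-39*sqrt(3)/2)^2) = sqrt(1521/4 + 4563/4) = sqrt(1521) = 39
θ = arctan(b/a) = arctan(-33.775/19.5) (quadrant-adjusted) = 300°
z = 39(cos 300° + i sin 300°)


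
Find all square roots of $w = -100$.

|w| = 100, arg(w) = 180°
Root modulus = 100^(1/2) = 10
Root arguments: θ_k = (180° + 360°k)/2 for k = 0, 1, ..., 1
Roots: 10i, -10i


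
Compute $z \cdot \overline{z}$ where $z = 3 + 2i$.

z * conjugate(z) = |z|^2 = a^2 + b^2
= 3^2 + 2^2 = 13


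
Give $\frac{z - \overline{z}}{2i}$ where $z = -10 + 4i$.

z - conjugate(z) = 2bi
(z - conjugate(z))/(2i) = 2bi/(2i) = b = 4


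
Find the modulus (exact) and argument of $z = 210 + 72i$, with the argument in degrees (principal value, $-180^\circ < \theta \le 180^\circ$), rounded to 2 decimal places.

|z| = sqrt(210^2 + 72^2) = 222
arg(z) = arctan(b/a) = arctan(72/210) (quadrant-adjusted) = 18.92°
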